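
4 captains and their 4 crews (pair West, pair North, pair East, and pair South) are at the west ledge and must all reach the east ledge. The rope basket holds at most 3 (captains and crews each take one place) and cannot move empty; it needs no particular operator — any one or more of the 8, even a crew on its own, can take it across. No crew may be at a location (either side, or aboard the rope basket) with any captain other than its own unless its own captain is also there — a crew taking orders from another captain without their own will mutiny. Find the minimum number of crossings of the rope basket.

9

Counting alone: each trip to the east ledge takes at most 3 across and each return brings at least 1 back, so after t trips out (and t−1 returns) at most 3t − (t−1) of the 8 are across; that first reaches 8 at t = 4, so at least 7 crossings are needed.
The safety rule pushes this higher. Following every safe sequence of crossings, the most of the 8 that can be at the east ledge as the rope basket arrives there on crossing 7 is 7 — never all 8.
So no plan with fewer than 9 crossings exists, and this one achieves 9:
1. captain West and crew West cross → the east ledge.
2. captain West crosses ← the west ledge.
3. captain North, captain West, and crew North cross → the east ledge.
4. captain West and crew West cross ← the west ledge.
5. captain East, captain South, and captain West cross → the east ledge.
6. crew North crosses ← the west ledge.
7. crew North and crew West cross → the east ledge.
8. crew West crosses ← the west ledge.
9. crew East, crew South, and crew West cross → the east ledge.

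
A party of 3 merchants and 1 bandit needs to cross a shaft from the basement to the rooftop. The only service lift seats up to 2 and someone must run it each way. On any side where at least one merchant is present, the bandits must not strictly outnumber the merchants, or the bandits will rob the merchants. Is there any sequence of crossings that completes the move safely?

1. 1 merchant and 1 bandit → the rooftop.  (the basement: 2M 0B; the rooftop: 1M 1B)
2. 1 bandit ← the basement.  (the basement: 2M 1B; the rooftop: 1M 0B)
3. 1 merchant and 1 bandit → the rooftop.  (the basement: 1M 0B; the rooftop: 2M 1B)
4. 1 bandit ← the basement.  (the basement: 1M 1B; the rooftop: 2M 0B)
5. 1 merchant and 1 bandit → the rooftop.  (the basement: 0M 0B; the rooftop: 3M 1B)

Yes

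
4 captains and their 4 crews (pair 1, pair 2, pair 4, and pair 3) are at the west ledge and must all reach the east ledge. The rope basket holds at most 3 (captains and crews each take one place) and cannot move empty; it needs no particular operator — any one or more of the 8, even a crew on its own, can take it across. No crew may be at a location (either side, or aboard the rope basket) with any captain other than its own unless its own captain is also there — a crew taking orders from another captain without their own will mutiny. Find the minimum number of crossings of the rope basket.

9

Counting alone: each trip to the east ledge takes at most 3 across and each return brings at least 1 back, so after t trips out (and t−1 returns) at most 3t − (t−1) of the 8 are across; that first reaches 8 at t = 4, so at least 7 crossings are needed.
The safety rule pushes this higher. Following every safe sequence of crossings, the most of the 8 that can be at the east ledge as the rope basket arrives there on crossing 7 is 7 — never all 8.
So no plan with fewer than 9 crossings exists, and this one achieves 9:
1. captain 1 and crew 1 cross → the east ledge.
2. captain 1 crosses ← the west ledge.
3. captain 1, captain 2, and crew 2 cross → the east ledge.
4. captain 1 and crew 1 cross ← the west ledge.
5. captain 1, captain 3, and captain 4 cross → the east ledge.
6. crew 2 crosses ← the west ledge.
7. crew 1 and crew 2 cross → the east ledge.
8. crew 1 crosses ← the west ledge.
9. crew 1, crew 3, and crew 4 cross → the east ledge.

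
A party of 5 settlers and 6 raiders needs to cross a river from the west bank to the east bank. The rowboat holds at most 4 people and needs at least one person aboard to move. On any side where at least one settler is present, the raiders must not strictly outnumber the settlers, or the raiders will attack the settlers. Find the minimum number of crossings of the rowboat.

impossible

The raiders already outnumber the settlers at the west bank before anyone moves, so the starting position itself is disallowed.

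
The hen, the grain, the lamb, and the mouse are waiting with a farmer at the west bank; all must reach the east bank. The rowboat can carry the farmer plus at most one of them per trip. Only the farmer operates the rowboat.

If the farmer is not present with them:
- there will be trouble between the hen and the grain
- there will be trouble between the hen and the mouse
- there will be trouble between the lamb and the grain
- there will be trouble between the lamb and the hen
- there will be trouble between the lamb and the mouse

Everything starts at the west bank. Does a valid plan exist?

No

Whatever the first load, the items left behind include a forbidden pair without the farmer. No opening move is safe, so no plan exists.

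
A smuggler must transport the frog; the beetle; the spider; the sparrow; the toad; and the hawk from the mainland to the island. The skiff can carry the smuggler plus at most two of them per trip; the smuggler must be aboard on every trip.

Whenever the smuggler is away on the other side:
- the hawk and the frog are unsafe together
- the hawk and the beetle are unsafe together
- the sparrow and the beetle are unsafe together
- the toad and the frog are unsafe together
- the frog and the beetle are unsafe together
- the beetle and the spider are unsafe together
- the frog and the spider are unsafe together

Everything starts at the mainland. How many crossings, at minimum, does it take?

9

Counting alone: the smuggler can take at most 2 across per trip to the island, so moving all 6 needs at least 3 loaded trips out, with a return between consecutive ones — at least 5 crossings.
The safety rule pushes this higher. Following every safe sequence of crossings, the most of the 6 that can be at the island as the skiff arrives there on crossings 5, 7 is 4, 5 respectively — never all 6.
So no plan with fewer than 9 crossings exists, and this one achieves 9:
1. Smuggler goes to the island with the beetle and the frog.  [the mainland: the hawk, the sparrow, the spider, the toad | the island: the beetle, the frog]
2. Smuggler goes back to the mainland with the frog.  [the mainland: the frog, the hawk, the sparrow, the spider, the toad | the island: the beetle]
3. Smuggler goes to the island with the frog and the sparrow.  [the mainland: the hawk, the spider, the toad | the island: the beetle, the frog, the sparrow]
4. Smuggler goes back to the mainland with the beetle.  [the mainland: the beetle, the hawk, the spider, the toad | the island: the frog, the sparrow]
5. Smuggler goes to the island with the hawk and the spider.  [the mainland: the beetle, the toad | the island: the frog, the hawk, the sparrow, the spider]
6. Smuggler goes back to the mainland with the frog.  [the mainland: the beetle, the frog, the toad | the island: the hawk, the sparrow, the spider]
7. Smuggler goes to the island with the frog and the toad.  [the mainland: the beetle | the island: the frog, the hawk, the sparrow, the spider, the toad]
8. Smuggler goes back to the mainland with the frog.  [the mainland: the beetle, the frog | the island: the hawk, the sparrow, the spider, the toad]
9. Smuggler goes to the island with the beetle and the frog.  [the mainland: — | the island: the beetle, the frog, the hawk, the sparrow, the spider, the toad]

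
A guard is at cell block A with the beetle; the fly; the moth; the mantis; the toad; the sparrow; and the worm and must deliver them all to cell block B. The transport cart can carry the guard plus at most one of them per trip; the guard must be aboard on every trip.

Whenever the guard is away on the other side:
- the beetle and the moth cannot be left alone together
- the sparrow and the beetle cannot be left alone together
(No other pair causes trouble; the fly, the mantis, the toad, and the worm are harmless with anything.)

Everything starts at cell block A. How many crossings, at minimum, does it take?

15

Counting alone: the guard can take at most 1 across per trip to cell block B, so moving all 7 needs at least 7 loaded trips out, with a return between consecutive ones — at least 13 crossings.
The safety rule pushes this higher. Following every safe sequence of crossings, the most of the 7 that can be at cell block B as the transport cart arrives there on crossing 13 is 6 — never all 7.
So no plan with fewer than 15 crossings exists, and this one achieves 15:
1. Guard goes to cell block B with the beetle.
2. Guard goes back to cell block A alone.
3. Guard goes to cell block B with the fly.
4. Guard goes back to cell block A alone.
5. Guard goes to cell block B with the moth.
6. Guard goes back to cell block A with the beetle.
7. Guard goes to cell block B with the sparrow.
8. Guard goes back to cell block A alone.
9. Guard goes to cell block B with the mantis.
10. Guard goes back to cell block A alone.
11. Guard goes to cell block B with the toad.
12. Guard goes back to cell block A alone.
13. Guard goes to cell block B with the worm.
14. Guard goes back to cell block A alone.
15. Guard goes to cell block B with the beetle.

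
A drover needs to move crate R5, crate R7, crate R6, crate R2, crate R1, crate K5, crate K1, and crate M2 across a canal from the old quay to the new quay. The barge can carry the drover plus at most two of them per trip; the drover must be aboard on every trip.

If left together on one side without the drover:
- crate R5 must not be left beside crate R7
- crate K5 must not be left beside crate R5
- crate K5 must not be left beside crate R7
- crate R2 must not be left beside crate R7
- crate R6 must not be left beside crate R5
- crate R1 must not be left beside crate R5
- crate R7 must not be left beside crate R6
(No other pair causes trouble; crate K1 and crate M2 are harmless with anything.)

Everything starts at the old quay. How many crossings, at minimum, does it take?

Counting alone: the drover can take at most 2 across per trip to the new quay, so moving all 8 needs at least 4 loaded trips out, with a return between consecutive ones — at least 7 crossings.
The safety rule pushes this higher. Following every safe sequence of crossings, the most of the 8 that can be at the new quay as the barge arrives there on crossings 7, 9, 11 is 5, 6, 7 respectively — never all 8.
So no plan with fewer than 13 crossings exists, and this one achieves 13:
1. Drover goes to the new quay with crate R5 and crate R7.
2. Drover goes back to the old quay with crate R5.
3. Drover goes to the new quay with crate R2 and crate R5.
4. Drover goes back to the old quay with crate R7.
5. Drover goes to the new quay with crate K1 and crate R7.
6. Drover goes back to the old quay with crate R7.
7. Drover goes to the new quay with crate M2 and crate R7.
8. Drover goes back to the old quay with crate R7.
9. Drover goes to the new quay with crate K5 and crate R6.
10. Drover goes back to the old quay with crate R5.
11. Drover goes to the new quay with crate R1 and crate R5.
12. Drover goes back to the old quay with crate R5.
13. Drover goes to the new quay with crate R5 and crate R7.

13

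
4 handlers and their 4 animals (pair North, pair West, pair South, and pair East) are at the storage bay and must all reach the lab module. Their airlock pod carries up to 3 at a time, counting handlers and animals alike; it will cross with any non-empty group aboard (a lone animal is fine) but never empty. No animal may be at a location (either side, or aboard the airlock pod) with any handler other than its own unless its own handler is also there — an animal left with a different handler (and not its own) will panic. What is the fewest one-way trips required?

Counting alone: each trip to the lab module takes at most 3 across and each return brings at least 1 back, so after t trips out (and t−1 returns) at most 3t − (t−1) of the 8 are across; that first reaches 8 at t = 4, so at least 7 crossings are needed.
The safety rule pushes this higher. Following every safe sequence of crossings, the most of the 8 that can be at the lab module as the airlock pod arrives there on crossing 7 is 7 — never all 8.
So no plan with fewer than 9 crossings exists, and this one achieves 9:
1. animal North and handler North cross → the lab module.
2. handler North crosses ← the storage bay.
3. animal West, handler North, and handler West cross → the lab module.
4. animal North and handler North cross ← the storage bay.
5. handler East, handler North, and handler South cross → the lab module.
6. animal West crosses ← the storage bay.
7. animal North and animal West cross → the lab module.
8. animal North crosses ← the storage bay.
9. animal East, animal North, and animal South cross → the lab module.

9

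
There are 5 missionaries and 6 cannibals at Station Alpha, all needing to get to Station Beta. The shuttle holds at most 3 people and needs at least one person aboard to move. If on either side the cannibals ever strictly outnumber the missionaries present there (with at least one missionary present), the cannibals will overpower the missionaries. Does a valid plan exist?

No

The cannibals already outnumber the missionaries at Station Alpha before anyone moves, so the starting position itself is disallowed.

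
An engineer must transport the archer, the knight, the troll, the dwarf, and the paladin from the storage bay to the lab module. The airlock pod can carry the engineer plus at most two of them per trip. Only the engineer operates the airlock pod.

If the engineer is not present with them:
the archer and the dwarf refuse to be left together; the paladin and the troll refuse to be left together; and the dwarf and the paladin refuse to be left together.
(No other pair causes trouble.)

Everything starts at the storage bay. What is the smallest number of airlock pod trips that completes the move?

5

Counting alone: the engineer can take at most 2 across per trip to the lab module, so moving all 5 needs at least 3 loaded trips out, with a return between consecutive ones — at least 5 crossings.
The plan below uses exactly 5 crossings, so it is optimal:
1. Engineer goes to the lab module with the archer and the paladin.
2. Engineer goes back to the storage bay alone.
3. Engineer goes to the lab module with the knight.
4. Engineer goes back to the storage bay alone.
5. Engineer goes to the lab module with the dwarf and the troll.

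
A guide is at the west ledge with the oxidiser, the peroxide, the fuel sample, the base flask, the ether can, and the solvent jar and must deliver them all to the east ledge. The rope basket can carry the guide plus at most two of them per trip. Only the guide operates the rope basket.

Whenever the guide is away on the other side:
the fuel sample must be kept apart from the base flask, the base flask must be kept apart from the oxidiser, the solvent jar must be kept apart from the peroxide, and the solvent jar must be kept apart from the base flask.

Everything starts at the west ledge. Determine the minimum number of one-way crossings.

7

Counting alone: the guide can take at most 2 across per trip to the east ledge, so moving all 6 needs at least 3 loaded trips out, with a return between consecutive ones — at least 5 crossings.
The safety rule pushes this higher. Following every safe sequence of crossings, the most of the 6 that can be at the east ledge as the rope basket arrives there on crossing 5 is 5 — never all 6.
So no plan with fewer than 7 crossings exists, and this one achieves 7:
1. Guide goes to the east ledge with the base flask and the peroxide.  [the west ledge: the ether can, the fuel sample, the oxidiser, the solvent jar | the east ledge: the base flask, the peroxide]
2. Guide goes back to the west ledge alone.  [the west ledge: the ether can, the fuel sample, the oxidiser, the solvent jar | the east ledge: the base flask, the peroxide]
3. Guide goes to the east ledge with the ether can.  [the west ledge: the fuel sample, the oxidiser, the solvent jar | the east ledge: the base flask, the ether can, the peroxide]
4. Guide goes back to the west ledge alone.  [the west ledge: the fuel sample, the oxidiser, the solvent jar | the east ledge: the base flask, the ether can, the peroxide]
5. Guide goes to the east ledge with the fuel sample and the oxidiser.  [the west ledge: the solvent jar | the east ledge: the base flask, the ether can, the fuel sample, the oxidiser, the peroxide]
6. Guide goes back to the west ledge with the base flask.  [the west ledge: the base flask, the solvent jar | the east ledge: the ether can, the fuel sample, the oxidiser, the peroxide]
7. Guide goes to the east ledge with the base flask and the solvent jar.  [the west ledge: — | the east ledge: the base flask, the ether can, the fuel sample, the oxidiser, the peroxide, the solvent jar]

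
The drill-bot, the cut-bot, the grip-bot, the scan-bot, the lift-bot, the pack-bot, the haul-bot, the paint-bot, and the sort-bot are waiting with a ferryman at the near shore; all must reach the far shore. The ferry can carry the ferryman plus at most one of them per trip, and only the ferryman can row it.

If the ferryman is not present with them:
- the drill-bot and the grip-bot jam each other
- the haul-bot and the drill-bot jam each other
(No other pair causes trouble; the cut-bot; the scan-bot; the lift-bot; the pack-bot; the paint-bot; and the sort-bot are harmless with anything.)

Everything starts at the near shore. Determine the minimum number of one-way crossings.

19

Counting alone: the ferryman can take at most 1 across per trip to the far shore, so moving all 9 needs at least 9 loaded trips out, with a return between consecutive ones — at least 17 crossings.
The safety rule pushes this higher. Following every safe sequence of crossings, the most of the 9 that can be at the far shore as the ferry arrives there on crossing 17 is 8 — never all 9.
So no plan with fewer than 19 crossings exists, and this one achieves 19:
1. Ferryman goes to the far shore with the drill-bot.
2. Ferryman goes back to the near shore alone.
3. Ferryman goes to the far shore with the cut-bot.
4. Ferryman goes back to the near shore alone.
5. Ferryman goes to the far shore with the grip-bot.
6. Ferryman goes back to the near shore with the drill-bot.
7. Ferryman goes to the far shore with the haul-bot.
8. Ferryman goes back to the near shore alone.
9. Ferryman goes to the far shore with the scan-bot.
10. Ferryman goes back to the near shore alone.
11. Ferryman goes to the far shore with the lift-bot.
12. Ferryman goes back to the near shore alone.
13. Ferryman goes to the far shore with the pack-bot.
14. Ferryman goes back to the near shore alone.
15. Ferryman goes to the far shore with the paint-bot.
16. Ferryman goes back to the near shore alone.
17. Ferryman goes to the far shore with the sort-bot.
18. Ferryman goes back to the near shore alone.
19. Ferryman goes to the far shore with the drill-bot.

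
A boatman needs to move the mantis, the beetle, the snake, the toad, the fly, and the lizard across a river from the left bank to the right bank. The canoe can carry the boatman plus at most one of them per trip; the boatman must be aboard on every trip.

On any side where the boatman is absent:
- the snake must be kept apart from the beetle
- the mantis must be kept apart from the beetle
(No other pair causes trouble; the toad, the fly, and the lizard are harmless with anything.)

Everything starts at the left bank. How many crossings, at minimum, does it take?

13

Counting alone: the boatman can take at most 1 across per trip to the right bank, so moving all 6 needs at least 6 loaded trips out, with a return between consecutive ones — at least 11 crossings.
The safety rule pushes this higher. Following every safe sequence of crossings, the most of the 6 that can be at the right bank as the canoe arrives there on crossing 11 is 5 — never all 6.
So no plan with fewer than 13 crossings exists, and this one achieves 13:
1. Boatman goes to the right bank with the beetle.  [the left bank: the fly, the lizard, the mantis, the snake, the toad | the right bank: the beetle]
2. Boatman goes back to the left bank alone.  [the left bank: the fly, the lizard, the mantis, the snake, the toad | the right bank: the beetle]
3. Boatman goes to the right bank with the mantis.  [the left bank: the fly, the lizard, the snake, the toad | the right bank: the beetle, the mantis]
4. Boatman goes back to the left bank with the beetle.  [the left bank: the beetle, the fly, the lizard, the snake, the toad | the right bank: the mantis]
5. Boatman goes to the right bank with the snake.  [the left bank: the beetle, the fly, the lizard, the toad | the right bank: the mantis, the snake]
6. Boatman goes back to the left bank alone.  [the left bank: the beetle, the fly, the lizard, the toad | the right bank: the mantis, the snake]
7. Boatman goes to the right bank with the toad.  [the left bank: the beetle, the fly, the lizard | the right bank: the mantis, the snake, the toad]
8. Boatman goes back to the left bank alone.  [the left bank: the beetle, the fly, the lizard | the right bank: the mantis, the snake, the toad]
9. Boatman goes to the right bank with the fly.  [the left bank: the beetle, the lizard | the right bank: the fly, the mantis, the snake, the toad]
10. Boatman goes back to the left bank alone.  [the left bank: the beetle, the lizard | the right bank: the fly, the mantis, the snake, the toad]
11. Boatman goes to the right bank with the lizard.  [the left bank: the beetle | the right bank: the fly, the lizard, the mantis, the snake, the toad]
12. Boatman goes back to the left bank alone.  [the left bank: the beetle | the right bank: the fly, the lizard, the mantis, the snake, the toad]
13. Boatman goes to the right bank with the beetle.  [the left bank: — | the right bank: the beetle, the fly, the lizard, the mantis, the snake, the toad]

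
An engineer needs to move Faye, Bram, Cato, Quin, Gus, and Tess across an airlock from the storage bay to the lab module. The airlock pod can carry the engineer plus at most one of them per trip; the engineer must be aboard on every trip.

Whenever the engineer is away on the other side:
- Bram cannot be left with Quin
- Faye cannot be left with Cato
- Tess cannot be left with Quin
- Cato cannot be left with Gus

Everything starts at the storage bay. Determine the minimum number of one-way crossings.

Whatever the first load, the items left behind include a forbidden pair without the engineer. No opening move is safe, so no plan exists.

impossible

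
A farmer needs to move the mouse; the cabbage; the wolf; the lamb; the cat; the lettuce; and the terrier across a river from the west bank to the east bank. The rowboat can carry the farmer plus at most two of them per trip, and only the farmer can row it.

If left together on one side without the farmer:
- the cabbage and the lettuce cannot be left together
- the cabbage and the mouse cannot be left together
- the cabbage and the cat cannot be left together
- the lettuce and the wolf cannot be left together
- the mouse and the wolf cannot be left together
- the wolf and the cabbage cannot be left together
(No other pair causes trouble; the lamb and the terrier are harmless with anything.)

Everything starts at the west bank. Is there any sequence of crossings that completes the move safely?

Yes

1. Farmer goes to the east bank with the cabbage and the wolf.  [the west bank: the cat, the lamb, the lettuce, the mouse, the terrier | the east bank: the cabbage, the wolf]
2. Farmer goes back to the west bank with the cabbage.  [the west bank: the cabbage, the cat, the lamb, the lettuce, the mouse, the terrier | the east bank: the wolf]
3. Farmer goes to the east bank with the cabbage and the lamb.  [the west bank: the cat, the lettuce, the mouse, the terrier | the east bank: the cabbage, the lamb, the wolf]
4. Farmer goes back to the west bank with the cabbage.  [the west bank: the cabbage, the cat, the lettuce, the mouse, the terrier | the east bank: the lamb, the wolf]
5. Farmer goes to the east bank with the cabbage and the cat.  [the west bank: the lettuce, the mouse, the terrier | the east bank: the cabbage, the cat, the lamb, the wolf]
6. Farmer goes back to the west bank with the cabbage.  [the west bank: the cabbage, the lettuce, the mouse, the terrier | the east bank: the cat, the lamb, the wolf]
7. Farmer goes to the east bank with the lettuce and the mouse.  [the west bank: the cabbage, the terrier | the east bank: the cat, the lamb, the lettuce, the mouse, the wolf]
8. Farmer goes back to the west bank with the wolf.  [the west bank: the cabbage, the terrier, the wolf | the east bank: the cat, the lamb, the lettuce, the mouse]
9. Farmer goes to the east bank with the cabbage and the terrier.  [the west bank: the wolf | the east bank: the cabbage, the cat, the lamb, the lettuce, the mouse, the terrier]
10. Farmer goes back to the west bank with the cabbage.  [the west bank: the cabbage, the wolf | the east bank: the cat, the lamb, the lettuce, the mouse, the terrier]
11. Farmer goes to the east bank with the cabbage and the wolf.  [the west bank: — | the east bank: the cabbage, the cat, the lamb, the lettuce, the mouse, the terrier, the wolf]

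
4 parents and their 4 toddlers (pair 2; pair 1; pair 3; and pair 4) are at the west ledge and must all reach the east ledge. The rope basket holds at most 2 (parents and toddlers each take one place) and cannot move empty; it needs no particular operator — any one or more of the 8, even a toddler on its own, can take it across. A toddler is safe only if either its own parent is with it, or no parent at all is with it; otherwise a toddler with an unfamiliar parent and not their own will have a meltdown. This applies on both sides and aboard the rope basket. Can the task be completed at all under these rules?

No

Following every safe sequence of crossings from the start, the most of the 8 that can be at the east ledge as the rope basket arrives there on crossings 1, 3, 5 is 2, 3, 4 respectively; the best ever achieved is 4 of 8.
From crossing 7 on, no configuration arises that was not already reachable earlier: only 44 distinct safe configurations (who is on which side, and where the rope basket is) can ever be reached, none of them has everyone across, and every continuation just revisits them. So no valid plan exists.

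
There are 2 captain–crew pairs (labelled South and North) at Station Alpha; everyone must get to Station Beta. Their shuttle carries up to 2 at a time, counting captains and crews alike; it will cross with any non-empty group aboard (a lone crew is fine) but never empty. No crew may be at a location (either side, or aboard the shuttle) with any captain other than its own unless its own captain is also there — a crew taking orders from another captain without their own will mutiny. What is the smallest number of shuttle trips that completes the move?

Counting alone: each trip to Station Beta takes at most 2 across and each return brings at least 1 back, so after t trips out (and t−1 returns) at most 2t − (t−1) of the 4 are across; that first reaches 4 at t = 3, so at least 5 crossings are needed.
The plan below uses exactly 5 crossings, so it is optimal:
1. captain South and crew South cross → Station Beta.
2. captain South crosses ← Station Alpha.
3. captain North and captain South cross → Station Beta.
4. captain North crosses ← Station Alpha.
5. captain North and crew North cross → Station Beta.

5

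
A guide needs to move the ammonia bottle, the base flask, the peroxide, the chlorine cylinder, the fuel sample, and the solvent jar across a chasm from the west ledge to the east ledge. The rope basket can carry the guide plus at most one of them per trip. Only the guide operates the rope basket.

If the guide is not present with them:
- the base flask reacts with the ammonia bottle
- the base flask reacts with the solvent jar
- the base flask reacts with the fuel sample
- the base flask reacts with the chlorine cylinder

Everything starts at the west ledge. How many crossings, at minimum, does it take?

impossible

Following every safe sequence of crossings from the start, the most of the 6 that can be at the east ledge as the rope basket arrives there on crossings 1, 3, 5 is 1, 2, 3 respectively; the best ever achieved is 3 of 6.
From crossing 7 on, no configuration arises that was not already reachable earlier: only 22 distinct safe configurations (who is on which side, and where the rope basket is) can ever be reached, none of them has everyone across, and every continuation just revisits them. So no valid plan exists.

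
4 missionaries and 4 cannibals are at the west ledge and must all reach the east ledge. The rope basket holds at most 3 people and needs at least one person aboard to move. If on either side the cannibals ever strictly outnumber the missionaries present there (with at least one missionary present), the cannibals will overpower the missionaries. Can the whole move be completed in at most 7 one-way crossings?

Counting alone: each trip to the east ledge takes at most 3 across and each return brings at least 1 back, so after t trips out (and t−1 returns) at most 3t − (t−1) of the 8 are across; that first reaches 8 at t = 4, so at least 7 crossings are needed.
The safety rule pushes this higher. Following every safe sequence of crossings, the most of the 8 that can be at the east ledge as the rope basket arrives there on crossing 7 is 7 — never all 8.
So the move cannot be finished within 7 crossings. (The shortest complete plan takes 9:)
1. 2 cannibals → the east ledge.  (the west ledge: 4M 2C; the east ledge: 0M 2C)
2. 1 cannibal ← the west ledge.  (the west ledge: 4M 3C; the east ledge: 0M 1C)
3. 3 cannibals → the east ledge.  (the west ledge: 4M 0C; the east ledge: 0M 4C)
4. 1 cannibal ← the west ledge.  (the west ledge: 4M 1C; the east ledge: 0M 3C)
5. 3 missionaries → the east ledge.  (the west ledge: 1M 1C; the east ledge: 3M 3C)
6. 1 missionary and 1 cannibal ← the west ledge.  (the west ledge: 2M 2C; the east ledge: 2M 2C)
7. 2 missionaries → the east ledge.  (the west ledge: 0M 2C; the east ledge: 4M 2C)
8. 1 cannibal ← the west ledge.  (the west ledge: 0M 3C; the east ledge: 4M 1C)
9. 3 cannibals → the east ledge.  (the west ledge: 0M 0C; the east ledge: 4M 4C)

No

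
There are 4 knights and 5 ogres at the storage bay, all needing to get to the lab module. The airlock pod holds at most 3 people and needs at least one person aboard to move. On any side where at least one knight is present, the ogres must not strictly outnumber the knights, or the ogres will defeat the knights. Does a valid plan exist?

No

The ogres already outnumber the knights at the storage bay before anyone moves, so the starting position itself is disallowed.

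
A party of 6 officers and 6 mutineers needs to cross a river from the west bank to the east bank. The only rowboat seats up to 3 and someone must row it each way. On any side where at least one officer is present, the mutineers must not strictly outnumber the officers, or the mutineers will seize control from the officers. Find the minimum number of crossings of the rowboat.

impossible

Following every safe sequence of crossings from the start, the most of the 12 that can be at the east bank as the rowboat arrives there on crossings 1, 3, 5 is 3, 5, 6 respectively; the best ever achieved is 6 of 12.
From crossing 7 on, no configuration arises that was not already reachable earlier: only 17 distinct safe configurations (who is on which side, and where the rowboat is) can ever be reached, none of them has everyone across, and every continuation just revisits them. They are: 0 officers + 0 mutineers across (rowboat back at the start); 0 officers + 1 mutineer across (rowboat there); 0 officers + 1 mutineer across (rowboat back at the start); 0 officers + 2 mutineers across (rowboat there); 0 officers + 2 mutineers across (rowboat back at the start); 0 officers + 3 mutineers across (rowboat there); 0 officers + 3 mutineers across (rowboat back at the start); 0 officers + 4 mutineers across (rowboat there); 0 officers + 4 mutineers across (rowboat back at the start); 0 officers + 5 mutineers across (rowboat there); 0 officers + 5 mutineers across (rowboat back at the start); 0 officers + 6 mutineers across (rowboat there); 1 officer + 1 mutineer across (rowboat there); 1 officer + 1 mutineer across (rowboat back at the start); 2 officers + 2 mutineers across (rowboat there); 2 officers + 2 mutineers across (rowboat back at the start); 3 officers + 3 mutineers across (rowboat there). So no valid plan exists.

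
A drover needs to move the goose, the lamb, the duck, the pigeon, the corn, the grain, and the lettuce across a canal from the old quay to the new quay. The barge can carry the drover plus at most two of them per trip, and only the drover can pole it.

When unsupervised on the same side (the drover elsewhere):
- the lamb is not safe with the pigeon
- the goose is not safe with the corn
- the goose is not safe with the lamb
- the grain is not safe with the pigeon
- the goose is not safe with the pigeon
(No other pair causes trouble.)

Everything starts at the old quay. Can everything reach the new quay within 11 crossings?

Yes

Yes — this plan uses 11 crossings (≤ 11):
1. Drover goes to the new quay with the goose and the pigeon.
2. Drover goes back to the old quay with the goose.
3. Drover goes to the new quay with the duck and the goose.
4. Drover goes back to the old quay with the goose.
5. Drover goes to the new quay with the corn and the goose.
6. Drover goes back to the old quay with the goose.
7. Drover goes to the new quay with the goose and the lettuce.
8. Drover goes back to the old quay with the goose.
9. Drover goes to the new quay with the grain and the lamb.
10. Drover goes back to the old quay with the pigeon.
11. Drover goes to the new quay with the goose and the pigeon.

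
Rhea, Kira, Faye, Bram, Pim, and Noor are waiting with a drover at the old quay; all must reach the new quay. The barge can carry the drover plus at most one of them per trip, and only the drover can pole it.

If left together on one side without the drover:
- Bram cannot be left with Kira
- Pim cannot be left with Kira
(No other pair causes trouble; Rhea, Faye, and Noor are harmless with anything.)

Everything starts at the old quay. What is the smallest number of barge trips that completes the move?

Counting alone: the drover can take at most 1 across per trip to the new quay, so moving all 6 needs at least 6 loaded trips out, with a return between consecutive ones — at least 11 crossings.
The safety rule pushes this higher. Following every safe sequence of crossings, the most of the 6 that can be at the new quay as the barge arrives there on crossing 11 is 5 — never all 6.
So no plan with fewer than 13 crossings exists, and this one achieves 13:
1. Drover goes to the new quay with Kira.
2. Drover goes back to the old quay alone.
3. Drover goes to the new quay with Rhea.
4. Drover goes back to the old quay alone.
5. Drover goes to the new quay with Faye.
6. Drover goes back to the old quay alone.
7. Drover goes to the new quay with Bram.
8. Drover goes back to the old quay with Kira.
9. Drover goes to the new quay with Pim.
10. Drover goes back to the old quay alone.
11. Drover goes to the new quay with Noor.
12. Drover goes back to the old quay alone.
13. Drover goes to the new quay with Kira.

13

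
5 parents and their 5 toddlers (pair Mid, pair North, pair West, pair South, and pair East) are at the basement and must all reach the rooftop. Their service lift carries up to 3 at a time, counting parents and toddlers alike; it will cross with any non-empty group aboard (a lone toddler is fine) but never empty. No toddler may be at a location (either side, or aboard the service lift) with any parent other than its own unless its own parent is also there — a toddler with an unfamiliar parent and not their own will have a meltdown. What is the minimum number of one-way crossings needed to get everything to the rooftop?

11

Counting alone: each trip to the rooftop takes at most 3 across and each return brings at least 1 back, so after t trips out (and t−1 returns) at most 3t − (t−1) of the 10 are across; that first reaches 10 at t = 5, so at least 9 crossings are needed.
The safety rule pushes this higher. Following every safe sequence of crossings, the most of the 10 that can be at the rooftop as the service lift arrives there on crossing 9 is 9 — never all 10.
So no plan with fewer than 11 crossings exists, and this one achieves 11:
1. parent Mid and toddler Mid cross → the rooftop.
2. parent Mid crosses ← the basement.
3. toddler North, toddler South, and toddler West cross → the rooftop.
4. toddler Mid crosses ← the basement.
5. parent North, parent South, and parent West cross → the rooftop.
6. parent North and toddler North cross ← the basement.
7. parent East, parent Mid, and parent North cross → the rooftop.
8. toddler West crosses ← the basement.
9. toddler Mid and toddler North cross → the rooftop.
10. toddler Mid crosses ← the basement.
11. toddler East, toddler Mid, and toddler West cross → the rooftop.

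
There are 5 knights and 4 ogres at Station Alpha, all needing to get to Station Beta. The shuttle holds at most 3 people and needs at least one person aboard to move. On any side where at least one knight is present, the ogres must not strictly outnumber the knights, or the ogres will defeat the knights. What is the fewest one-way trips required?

Counting alone: each trip to Station Beta takes at most 3 across and each return brings at least 1 back, so after t trips out (and t−1 returns) at most 3t − (t−1) of the 9 are across; that first reaches 9 at t = 4, so at least 7 crossings are needed.
The plan below uses exactly 7 crossings, so it is optimal:
1. 3 ogres → Station Beta.  (Station Alpha: 5K 1O; Station Beta: 0K 3O)
2. 1 ogre ← Station Alpha.  (Station Alpha: 5K 2O; Station Beta: 0K 2O)
3. 3 knights → Station Beta.  (Station Alpha: 2K 2O; Station Beta: 3K 2O)
4. 1 knight ← Station Alpha.  (Station Alpha: 3K 2O; Station Beta: 2K 2O)
5. 2 knights and 1 ogre → Station Beta.  (Station Alpha: 1K 1O; Station Beta: 4K 3O)
6. 1 knight ← Station Alpha.  (Station Alpha: 2K 1O; Station Beta: 3K 3O)
7. 2 knights and 1 ogre → Station Beta.  (Station Alpha: 0K 0O; Station Beta: 5K 4O)

7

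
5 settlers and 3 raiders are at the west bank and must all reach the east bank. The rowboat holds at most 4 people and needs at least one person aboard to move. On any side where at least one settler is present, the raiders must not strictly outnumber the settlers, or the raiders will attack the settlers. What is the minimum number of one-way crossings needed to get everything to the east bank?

Counting alone: each trip to the east bank takes at most 4 across and each return brings at least 1 back, so after t trips out (and t−1 returns) at most 4t − (t−1) of the 8 are across; that first reaches 8 at t = 3, so at least 5 crossings are needed.
The plan below uses exactly 5 crossings, so it is optimal:
1. 2 raiders → the east bank.  (the west bank: 5S 1R; the east bank: 0S 2R)
2. 1 raider ← the west bank.  (the west bank: 5S 2R; the east bank: 0S 1R)
3. 3 settlers and 1 raider → the east bank.  (the west bank: 2S 1R; the east bank: 3S 2R)
4. 1 raider ← the west bank.  (the west bank: 2S 2R; the east bank: 3S 1R)
5. 2 settlers and 2 raiders → the east bank.  (the west bank: 0S 0R; the east bank: 5S 3R)

5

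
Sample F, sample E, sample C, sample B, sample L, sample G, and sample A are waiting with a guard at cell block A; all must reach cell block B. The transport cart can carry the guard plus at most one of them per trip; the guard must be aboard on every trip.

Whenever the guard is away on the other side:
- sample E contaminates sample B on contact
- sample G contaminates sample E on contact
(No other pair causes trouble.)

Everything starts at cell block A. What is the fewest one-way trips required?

15

Counting alone: the guard can take at most 1 across per trip to cell block B, so moving all 7 needs at least 7 loaded trips out, with a return between consecutive ones — at least 13 crossings.
The safety rule pushes this higher. Following every safe sequence of crossings, the most of the 7 that can be at cell block B as the transport cart arrives there on crossing 13 is 6 — never all 7.
So no plan with fewer than 15 crossings exists, and this one achieves 15:
1. Guard goes to cell block B with sample E.
2. Guard goes back to cell block A alone.
3. Guard goes to cell block B with sample F.
4. Guard goes back to cell block A alone.
5. Guard goes to cell block B with sample C.
6. Guard goes back to cell block A alone.
7. Guard goes to cell block B with sample B.
8. Guard goes back to cell block A with sample E.
9. Guard goes to cell block B with sample G.
10. Guard goes back to cell block A alone.
11. Guard goes to cell block B with sample L.
12. Guard goes back to cell block A alone.
13. Guard goes to cell block B with sample A.
14. Guard goes back to cell block A alone.
15. Guard goes to cell block B with sample E.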